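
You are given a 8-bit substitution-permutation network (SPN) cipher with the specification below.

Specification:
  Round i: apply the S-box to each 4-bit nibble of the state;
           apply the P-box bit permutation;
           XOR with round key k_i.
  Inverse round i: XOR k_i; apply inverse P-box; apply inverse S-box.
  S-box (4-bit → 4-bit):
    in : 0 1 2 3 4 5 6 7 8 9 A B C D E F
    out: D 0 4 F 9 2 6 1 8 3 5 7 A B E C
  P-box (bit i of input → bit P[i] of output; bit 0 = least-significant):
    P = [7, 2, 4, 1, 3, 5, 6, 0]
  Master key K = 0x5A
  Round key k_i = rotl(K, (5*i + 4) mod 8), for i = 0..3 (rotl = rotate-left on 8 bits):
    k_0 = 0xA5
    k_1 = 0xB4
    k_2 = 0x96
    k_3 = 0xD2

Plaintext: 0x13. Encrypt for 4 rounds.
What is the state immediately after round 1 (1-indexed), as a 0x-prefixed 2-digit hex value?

0x33

s_0 = plaintext = 0x13
s_1 = Round(s_0, k_0) = 0x33
s_2 = Round(s_1, k_1) = 0x4B
s_3 = Round(s_2, k_2) = 0x0B
s_4 = Round(s_3, k_3) = 0x0F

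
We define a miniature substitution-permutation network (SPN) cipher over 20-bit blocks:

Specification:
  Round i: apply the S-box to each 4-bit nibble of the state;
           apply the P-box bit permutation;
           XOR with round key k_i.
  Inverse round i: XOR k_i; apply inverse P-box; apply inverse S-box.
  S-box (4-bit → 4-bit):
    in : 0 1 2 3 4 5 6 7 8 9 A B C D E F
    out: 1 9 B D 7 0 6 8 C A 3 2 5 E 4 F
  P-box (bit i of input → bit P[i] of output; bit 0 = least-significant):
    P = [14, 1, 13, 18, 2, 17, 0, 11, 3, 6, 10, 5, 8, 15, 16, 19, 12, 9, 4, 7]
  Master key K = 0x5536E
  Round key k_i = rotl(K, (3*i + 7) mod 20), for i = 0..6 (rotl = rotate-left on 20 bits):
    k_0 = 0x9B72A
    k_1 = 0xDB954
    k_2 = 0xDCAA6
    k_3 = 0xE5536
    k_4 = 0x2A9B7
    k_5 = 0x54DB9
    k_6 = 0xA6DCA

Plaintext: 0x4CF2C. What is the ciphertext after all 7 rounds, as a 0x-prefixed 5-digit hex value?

0xCC7D2

s_0 = plaintext = 0x4CF2C
s_1 = Round(s_0, k_0) = 0xAC856
s_2 = Round(s_1, k_1) = 0xC8E76
s_3 = Round(s_2, k_2) = 0x4F6B4
s_4 = Round(s_3, k_3) = 0x5A264
s_5 = Round(s_4, k_4) = 0x048DC
s_6 = Round(s_5, k_5) = 0x6B098
s_7 = Round(s_6, k_6) = 0xCC7D2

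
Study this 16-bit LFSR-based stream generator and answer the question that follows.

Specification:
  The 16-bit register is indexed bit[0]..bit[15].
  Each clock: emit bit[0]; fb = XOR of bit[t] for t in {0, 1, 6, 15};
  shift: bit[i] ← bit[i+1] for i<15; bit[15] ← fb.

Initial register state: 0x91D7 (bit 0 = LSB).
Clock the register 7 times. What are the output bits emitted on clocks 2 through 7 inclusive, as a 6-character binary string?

110101

reg_0 = 0x91D7
clock 1: out=1, reg = 0x48EB
clock 2: out=1, reg = 0xA475
clock 3: out=1, reg = 0xD23A
clock 4: out=0, reg = 0x691D
clock 5: out=1, reg = 0xB48E
clock 6: out=0, reg = 0x5A47
clock 7: out=1, reg = 0xAD23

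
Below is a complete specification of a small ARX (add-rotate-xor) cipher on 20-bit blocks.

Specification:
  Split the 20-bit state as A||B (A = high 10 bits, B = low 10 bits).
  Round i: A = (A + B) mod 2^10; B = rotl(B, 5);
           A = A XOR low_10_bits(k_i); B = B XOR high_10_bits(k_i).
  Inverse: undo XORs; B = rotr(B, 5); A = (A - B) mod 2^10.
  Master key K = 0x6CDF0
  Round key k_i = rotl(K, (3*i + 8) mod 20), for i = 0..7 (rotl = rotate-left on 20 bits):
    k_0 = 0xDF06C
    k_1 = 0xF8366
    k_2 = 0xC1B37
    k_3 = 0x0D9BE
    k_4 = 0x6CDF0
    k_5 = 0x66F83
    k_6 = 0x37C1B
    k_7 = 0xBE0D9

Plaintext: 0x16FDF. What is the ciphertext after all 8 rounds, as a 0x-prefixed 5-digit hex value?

s_0 = plaintext = 0x16FDF
s_1 = Round(s_0, k_0) = 0x15882
s_2 = Round(s_1, k_1) = 0xEFBA4
s_3 = Round(s_2, k_2) = 0x1579B
s_4 = Round(s_3, k_3) = 0x93B4A
s_5 = Round(s_4, k_4) = 0x1A0E9
s_6 = Round(s_5, k_5) = 0xB48BC
s_7 = Round(s_6, k_6) = 0xE575A
s_8 = Round(s_7, k_7) = 0x8D9A2

0x8D9A2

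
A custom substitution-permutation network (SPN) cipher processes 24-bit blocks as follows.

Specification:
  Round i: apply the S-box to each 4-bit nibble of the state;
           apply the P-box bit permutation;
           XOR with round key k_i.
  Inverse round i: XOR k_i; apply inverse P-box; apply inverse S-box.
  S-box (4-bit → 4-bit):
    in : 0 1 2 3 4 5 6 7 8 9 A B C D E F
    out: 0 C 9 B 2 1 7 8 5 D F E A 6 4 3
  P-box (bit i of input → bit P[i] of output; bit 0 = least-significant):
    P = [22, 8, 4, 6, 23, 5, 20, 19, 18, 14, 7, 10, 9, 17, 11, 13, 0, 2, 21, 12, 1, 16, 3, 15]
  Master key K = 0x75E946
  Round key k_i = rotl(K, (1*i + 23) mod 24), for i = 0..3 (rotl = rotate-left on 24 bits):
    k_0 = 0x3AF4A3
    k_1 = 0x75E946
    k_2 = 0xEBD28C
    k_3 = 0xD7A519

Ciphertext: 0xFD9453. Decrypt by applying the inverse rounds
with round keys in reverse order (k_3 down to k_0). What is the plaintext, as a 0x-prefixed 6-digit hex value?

0x1D178C

s_0 = ciphertext = 0xFD9453
s_1 = InvRound(s_0, k_3) = 0x81C07C
s_2 = InvRound(s_1, k_2) = 0x01FEC9
s_3 = InvRound(s_2, k_1) = 0x8A59EF
s_4 = InvRound(s_3, k_0) = 0x1D178C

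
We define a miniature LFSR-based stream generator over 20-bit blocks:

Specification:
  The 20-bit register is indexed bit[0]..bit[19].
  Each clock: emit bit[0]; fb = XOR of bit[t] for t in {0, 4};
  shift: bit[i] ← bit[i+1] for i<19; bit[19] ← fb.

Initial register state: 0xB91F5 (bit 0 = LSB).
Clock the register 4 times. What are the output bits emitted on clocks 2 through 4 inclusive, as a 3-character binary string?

010

reg_0 = 0xB91F5
clock 1: out=1, reg = 0x5C8FA
clock 2: out=0, reg = 0xAE47D
clock 3: out=1, reg = 0x5723E
clock 4: out=0, reg = 0xAB91F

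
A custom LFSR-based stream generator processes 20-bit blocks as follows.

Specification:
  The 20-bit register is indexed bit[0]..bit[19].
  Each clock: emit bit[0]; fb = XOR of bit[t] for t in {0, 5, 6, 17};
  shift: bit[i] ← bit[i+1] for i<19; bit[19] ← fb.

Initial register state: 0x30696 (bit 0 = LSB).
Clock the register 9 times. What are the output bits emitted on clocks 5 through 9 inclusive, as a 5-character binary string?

10010

reg_0 = 0x30696
clock 1: out=0, reg = 0x9834B
clock 2: out=1, reg = 0x4C1A5
clock 3: out=1, reg = 0x260D2
clock 4: out=0, reg = 0x13069
clock 5: out=1, reg = 0x89834
clock 6: out=0, reg = 0xC4C1A
clock 7: out=0, reg = 0x6260D
clock 8: out=1, reg = 0x31306
clock 9: out=0, reg = 0x98983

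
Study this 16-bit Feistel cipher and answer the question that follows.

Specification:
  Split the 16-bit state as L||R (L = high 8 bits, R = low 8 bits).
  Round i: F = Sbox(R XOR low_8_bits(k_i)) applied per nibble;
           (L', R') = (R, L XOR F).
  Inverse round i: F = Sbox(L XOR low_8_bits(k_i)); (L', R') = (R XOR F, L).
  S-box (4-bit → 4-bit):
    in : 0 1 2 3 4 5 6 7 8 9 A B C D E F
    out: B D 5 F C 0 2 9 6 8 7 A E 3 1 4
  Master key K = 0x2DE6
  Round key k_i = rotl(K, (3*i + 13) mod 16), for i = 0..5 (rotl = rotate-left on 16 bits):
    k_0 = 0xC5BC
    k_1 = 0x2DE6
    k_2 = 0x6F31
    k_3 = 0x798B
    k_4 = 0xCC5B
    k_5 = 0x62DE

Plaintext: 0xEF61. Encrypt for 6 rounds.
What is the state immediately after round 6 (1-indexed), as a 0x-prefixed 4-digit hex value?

0x2B87

s_0 = plaintext = 0xEF61
s_1 = Round(s_0, k_0) = 0x61DC
s_2 = Round(s_1, k_1) = 0xDC96
s_3 = Round(s_2, k_2) = 0x96A5
s_4 = Round(s_3, k_3) = 0xA5C7
s_5 = Round(s_4, k_4) = 0xC72B
s_6 = Round(s_5, k_5) = 0x2B87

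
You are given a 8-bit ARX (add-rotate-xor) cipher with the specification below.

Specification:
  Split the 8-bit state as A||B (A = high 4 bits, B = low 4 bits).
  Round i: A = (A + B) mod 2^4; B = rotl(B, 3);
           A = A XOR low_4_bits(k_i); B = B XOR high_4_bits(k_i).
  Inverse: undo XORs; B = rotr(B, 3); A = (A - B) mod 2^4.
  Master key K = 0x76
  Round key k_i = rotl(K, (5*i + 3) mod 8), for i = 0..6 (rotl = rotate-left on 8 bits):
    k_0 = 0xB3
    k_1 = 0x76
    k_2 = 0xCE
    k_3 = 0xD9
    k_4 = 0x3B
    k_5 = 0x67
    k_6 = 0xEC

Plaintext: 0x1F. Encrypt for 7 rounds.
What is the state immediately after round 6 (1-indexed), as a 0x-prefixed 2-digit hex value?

s_0 = plaintext = 0x1F
s_1 = Round(s_0, k_0) = 0x34
s_2 = Round(s_1, k_1) = 0x15
s_3 = Round(s_2, k_2) = 0x86
s_4 = Round(s_3, k_3) = 0x7E
s_5 = Round(s_4, k_4) = 0xE4
s_6 = Round(s_5, k_5) = 0x54
s_7 = Round(s_6, k_6) = 0x5C

0x54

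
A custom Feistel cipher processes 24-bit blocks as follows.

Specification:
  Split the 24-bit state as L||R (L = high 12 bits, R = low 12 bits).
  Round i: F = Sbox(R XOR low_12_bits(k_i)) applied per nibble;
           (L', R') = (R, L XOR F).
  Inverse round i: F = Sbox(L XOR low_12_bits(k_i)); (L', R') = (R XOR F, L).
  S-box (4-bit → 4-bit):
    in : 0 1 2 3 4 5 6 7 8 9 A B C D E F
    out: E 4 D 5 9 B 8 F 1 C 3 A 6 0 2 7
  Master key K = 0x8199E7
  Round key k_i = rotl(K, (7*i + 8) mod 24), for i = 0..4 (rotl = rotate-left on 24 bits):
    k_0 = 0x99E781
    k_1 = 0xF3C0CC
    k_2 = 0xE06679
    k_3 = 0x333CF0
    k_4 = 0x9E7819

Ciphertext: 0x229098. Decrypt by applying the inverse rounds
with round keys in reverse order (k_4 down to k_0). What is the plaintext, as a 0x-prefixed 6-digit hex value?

0x524D5B

s_0 = ciphertext = 0x229098
s_1 = InvRound(s_0, k_4) = 0x3C6229
s_2 = InvRound(s_1, k_3) = 0x5713C6
s_3 = InvRound(s_2, k_2) = 0x627571
s_4 = InvRound(s_3, k_1) = 0xD5B627
s_5 = InvRound(s_4, k_0) = 0x524D5B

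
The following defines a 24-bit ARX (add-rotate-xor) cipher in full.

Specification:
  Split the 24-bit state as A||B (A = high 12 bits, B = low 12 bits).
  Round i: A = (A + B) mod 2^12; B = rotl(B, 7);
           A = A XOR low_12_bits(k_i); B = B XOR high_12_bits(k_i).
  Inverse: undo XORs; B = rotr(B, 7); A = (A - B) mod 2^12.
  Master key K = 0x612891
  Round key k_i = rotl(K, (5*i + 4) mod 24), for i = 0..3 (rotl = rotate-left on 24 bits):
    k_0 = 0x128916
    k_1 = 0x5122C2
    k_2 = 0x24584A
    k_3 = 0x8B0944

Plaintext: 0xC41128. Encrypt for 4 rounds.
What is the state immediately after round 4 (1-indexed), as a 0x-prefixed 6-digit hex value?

0x07BCCF

s_0 = plaintext = 0xC41128
s_1 = Round(s_0, k_0) = 0x47F521
s_2 = Round(s_1, k_1) = 0xB625BB
s_3 = Round(s_2, k_2) = 0x957FE8
s_4 = Round(s_3, k_3) = 0x07BCCF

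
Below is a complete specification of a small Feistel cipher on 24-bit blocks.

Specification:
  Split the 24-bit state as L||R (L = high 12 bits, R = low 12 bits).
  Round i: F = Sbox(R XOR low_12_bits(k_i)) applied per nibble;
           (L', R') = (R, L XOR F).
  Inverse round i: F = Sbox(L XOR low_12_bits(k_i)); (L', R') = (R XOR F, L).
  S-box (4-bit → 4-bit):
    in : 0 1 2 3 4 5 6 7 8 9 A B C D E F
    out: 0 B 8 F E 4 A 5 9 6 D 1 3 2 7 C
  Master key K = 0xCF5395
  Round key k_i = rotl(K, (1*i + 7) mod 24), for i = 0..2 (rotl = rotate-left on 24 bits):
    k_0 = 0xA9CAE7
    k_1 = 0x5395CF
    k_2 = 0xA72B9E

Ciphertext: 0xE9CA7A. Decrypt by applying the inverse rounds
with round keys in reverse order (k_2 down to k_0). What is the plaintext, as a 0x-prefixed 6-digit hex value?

0xAD4F8E

s_0 = ciphertext = 0xE9CA7A
s_1 = InvRound(s_0, k_2) = 0xE72E9C
s_2 = InvRound(s_1, k_1) = 0xF8EE72
s_3 = InvRound(s_2, k_0) = 0xAD4F8E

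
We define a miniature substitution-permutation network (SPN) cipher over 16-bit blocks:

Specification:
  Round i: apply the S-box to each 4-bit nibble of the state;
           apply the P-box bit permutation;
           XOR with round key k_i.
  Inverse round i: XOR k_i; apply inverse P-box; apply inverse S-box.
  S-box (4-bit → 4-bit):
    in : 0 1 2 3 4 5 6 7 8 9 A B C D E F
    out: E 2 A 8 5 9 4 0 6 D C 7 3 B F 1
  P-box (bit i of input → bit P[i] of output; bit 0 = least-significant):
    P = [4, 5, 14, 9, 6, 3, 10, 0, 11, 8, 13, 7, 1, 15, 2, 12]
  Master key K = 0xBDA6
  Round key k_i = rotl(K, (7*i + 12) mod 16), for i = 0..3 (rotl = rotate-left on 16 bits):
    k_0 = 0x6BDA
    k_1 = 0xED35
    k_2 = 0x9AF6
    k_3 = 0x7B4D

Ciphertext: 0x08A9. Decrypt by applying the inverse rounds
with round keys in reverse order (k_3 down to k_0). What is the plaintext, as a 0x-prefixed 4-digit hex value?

0x0618

s_0 = ciphertext = 0x08A9
s_1 = InvRound(s_0, k_3) = 0xA0F0
s_2 = InvRound(s_1, k_2) = 0x9473
s_3 = InvRound(s_2, k_1) = 0x9BF6
s_4 = InvRound(s_3, k_0) = 0x0618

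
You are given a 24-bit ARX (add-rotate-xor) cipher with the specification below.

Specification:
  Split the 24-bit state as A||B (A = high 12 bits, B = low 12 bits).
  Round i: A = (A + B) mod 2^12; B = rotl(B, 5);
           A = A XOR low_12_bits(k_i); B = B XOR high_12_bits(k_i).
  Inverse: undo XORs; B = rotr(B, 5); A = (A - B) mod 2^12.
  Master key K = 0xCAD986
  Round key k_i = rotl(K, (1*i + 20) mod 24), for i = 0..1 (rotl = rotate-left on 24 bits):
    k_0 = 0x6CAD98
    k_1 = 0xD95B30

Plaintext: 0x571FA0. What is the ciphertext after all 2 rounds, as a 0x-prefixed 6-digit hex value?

s_0 = plaintext = 0x571FA0
s_1 = Round(s_0, k_0) = 0x8892D5
s_2 = Round(s_1, k_1) = 0x06E730

0x06E730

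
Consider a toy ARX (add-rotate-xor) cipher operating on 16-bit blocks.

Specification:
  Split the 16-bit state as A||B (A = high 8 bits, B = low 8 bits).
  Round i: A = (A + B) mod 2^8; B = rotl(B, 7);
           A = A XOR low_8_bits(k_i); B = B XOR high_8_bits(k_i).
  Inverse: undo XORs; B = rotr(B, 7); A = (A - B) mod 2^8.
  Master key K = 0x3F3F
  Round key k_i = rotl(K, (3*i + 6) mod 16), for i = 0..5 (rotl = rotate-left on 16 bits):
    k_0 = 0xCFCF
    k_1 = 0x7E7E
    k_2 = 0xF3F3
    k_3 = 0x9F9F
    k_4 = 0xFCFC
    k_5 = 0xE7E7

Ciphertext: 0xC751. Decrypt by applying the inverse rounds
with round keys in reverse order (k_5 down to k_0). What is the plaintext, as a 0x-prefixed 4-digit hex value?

0x0932

s_0 = ciphertext = 0xC751
s_1 = InvRound(s_0, k_5) = 0xB36D
s_2 = InvRound(s_1, k_4) = 0x2C23
s_3 = InvRound(s_2, k_3) = 0x3A79
s_4 = InvRound(s_3, k_2) = 0xB415
s_5 = InvRound(s_4, k_1) = 0xF4D6
s_6 = InvRound(s_5, k_0) = 0x0932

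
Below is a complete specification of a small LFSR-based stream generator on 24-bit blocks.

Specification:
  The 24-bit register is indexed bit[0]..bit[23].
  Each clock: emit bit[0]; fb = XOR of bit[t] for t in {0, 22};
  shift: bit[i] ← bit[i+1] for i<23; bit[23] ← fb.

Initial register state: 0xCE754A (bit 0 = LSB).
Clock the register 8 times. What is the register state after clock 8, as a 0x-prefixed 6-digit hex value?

reg_0 = 0xCE754A
clock 1: out=0, reg = 0xE73AA5
clock 2: out=1, reg = 0x739D52
clock 3: out=0, reg = 0xB9CEA9
clock 4: out=1, reg = 0xDCE754
clock 5: out=0, reg = 0xEE73AA
clock 6: out=0, reg = 0xF739D5
clock 7: out=1, reg = 0x7B9CEA
clock 8: out=0, reg = 0xBDCE75

0xBDCE75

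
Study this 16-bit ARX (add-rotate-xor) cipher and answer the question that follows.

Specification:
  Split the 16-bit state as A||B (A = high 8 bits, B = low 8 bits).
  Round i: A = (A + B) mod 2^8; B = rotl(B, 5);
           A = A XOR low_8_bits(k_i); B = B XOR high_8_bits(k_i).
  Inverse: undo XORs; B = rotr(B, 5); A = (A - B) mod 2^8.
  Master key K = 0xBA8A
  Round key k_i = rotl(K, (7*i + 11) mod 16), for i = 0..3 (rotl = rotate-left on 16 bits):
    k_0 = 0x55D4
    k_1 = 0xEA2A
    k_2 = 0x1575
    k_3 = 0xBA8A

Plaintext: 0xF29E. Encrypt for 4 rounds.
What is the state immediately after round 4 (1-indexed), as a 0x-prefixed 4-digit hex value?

s_0 = plaintext = 0xF29E
s_1 = Round(s_0, k_0) = 0x4486
s_2 = Round(s_1, k_1) = 0xE03A
s_3 = Round(s_2, k_2) = 0x6F52
s_4 = Round(s_3, k_3) = 0x4BF0

0x4BF0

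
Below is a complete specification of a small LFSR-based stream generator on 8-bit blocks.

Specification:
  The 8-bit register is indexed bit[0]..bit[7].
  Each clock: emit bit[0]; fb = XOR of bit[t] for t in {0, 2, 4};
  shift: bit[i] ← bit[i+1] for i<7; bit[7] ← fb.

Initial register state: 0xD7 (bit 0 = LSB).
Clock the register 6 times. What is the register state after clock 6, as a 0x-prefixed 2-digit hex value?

0x7F

reg_0 = 0xD7
clock 1: out=1, reg = 0xEB
clock 2: out=1, reg = 0xF5
clock 3: out=1, reg = 0xFA
clock 4: out=0, reg = 0xFD
clock 5: out=1, reg = 0xFE
clock 6: out=0, reg = 0x7F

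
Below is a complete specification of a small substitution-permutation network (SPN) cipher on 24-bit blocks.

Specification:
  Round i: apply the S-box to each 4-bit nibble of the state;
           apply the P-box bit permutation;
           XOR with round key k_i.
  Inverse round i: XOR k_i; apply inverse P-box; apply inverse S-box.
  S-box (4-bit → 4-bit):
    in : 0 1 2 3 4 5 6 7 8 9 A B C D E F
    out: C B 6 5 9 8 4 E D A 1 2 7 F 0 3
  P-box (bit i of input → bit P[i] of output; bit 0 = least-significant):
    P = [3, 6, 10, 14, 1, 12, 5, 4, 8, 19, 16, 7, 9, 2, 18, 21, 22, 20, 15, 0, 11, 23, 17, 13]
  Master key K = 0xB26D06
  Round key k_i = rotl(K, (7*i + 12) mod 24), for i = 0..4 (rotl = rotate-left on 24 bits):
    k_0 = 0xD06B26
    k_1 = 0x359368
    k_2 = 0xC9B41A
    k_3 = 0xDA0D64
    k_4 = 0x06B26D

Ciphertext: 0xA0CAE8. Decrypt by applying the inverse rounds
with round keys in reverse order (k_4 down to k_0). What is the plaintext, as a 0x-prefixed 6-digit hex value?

s_0 = ciphertext = 0xA0CAE8
s_1 = InvRound(s_0, k_4) = 0xD575B5
s_2 = InvRound(s_1, k_3) = 0x856799
s_3 = InvRound(s_2, k_2) = 0xE831F5
s_4 = InvRound(s_3, k_1) = 0x9DC75A
s_5 = InvRound(s_4, k_0) = 0x43220C

0x43220C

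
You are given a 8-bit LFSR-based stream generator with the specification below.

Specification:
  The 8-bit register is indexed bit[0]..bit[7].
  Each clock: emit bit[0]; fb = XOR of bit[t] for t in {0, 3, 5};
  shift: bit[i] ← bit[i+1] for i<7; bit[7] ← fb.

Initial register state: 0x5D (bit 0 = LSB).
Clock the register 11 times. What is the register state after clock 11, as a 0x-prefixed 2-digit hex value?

0x2E

reg_0 = 0x5D
clock 1: out=1, reg = 0x2E
clock 2: out=0, reg = 0x17
clock 3: out=1, reg = 0x8B
clock 4: out=1, reg = 0x45
clock 5: out=1, reg = 0xA2
clock 6: out=0, reg = 0xD1
clock 7: out=1, reg = 0xE8
clock 8: out=0, reg = 0x74
clock 9: out=0, reg = 0xBA
clock 10: out=0, reg = 0x5D
clock 11: out=1, reg = 0x2E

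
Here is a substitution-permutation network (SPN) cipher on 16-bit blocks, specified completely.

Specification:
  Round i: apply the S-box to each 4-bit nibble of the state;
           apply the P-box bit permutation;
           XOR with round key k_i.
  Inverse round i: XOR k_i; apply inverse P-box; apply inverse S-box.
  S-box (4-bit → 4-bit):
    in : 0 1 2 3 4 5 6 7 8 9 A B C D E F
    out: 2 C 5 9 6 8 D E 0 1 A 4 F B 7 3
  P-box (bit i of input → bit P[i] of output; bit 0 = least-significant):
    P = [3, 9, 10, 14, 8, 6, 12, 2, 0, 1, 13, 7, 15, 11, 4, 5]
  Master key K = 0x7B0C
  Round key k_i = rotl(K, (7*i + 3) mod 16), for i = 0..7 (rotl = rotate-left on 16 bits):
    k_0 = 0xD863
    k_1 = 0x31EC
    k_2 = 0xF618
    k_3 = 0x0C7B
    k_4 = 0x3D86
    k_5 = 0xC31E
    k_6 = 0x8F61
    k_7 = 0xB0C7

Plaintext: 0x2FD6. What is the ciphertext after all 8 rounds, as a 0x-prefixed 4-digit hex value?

0x5A5A

s_0 = plaintext = 0x2FD6
s_1 = Round(s_0, k_0) = 0x1D3C
s_2 = Round(s_1, k_1) = 0x7653
s_3 = Round(s_2, k_2) = 0x9EA5
s_4 = Round(s_3, k_3) = 0xEC3C
s_5 = Round(s_4, k_4) = 0xD219
s_6 = Round(s_5, k_5) = 0x7B33
s_7 = Round(s_6, k_6) = 0xE65D
s_8 = Round(s_7, k_7) = 0x5A5A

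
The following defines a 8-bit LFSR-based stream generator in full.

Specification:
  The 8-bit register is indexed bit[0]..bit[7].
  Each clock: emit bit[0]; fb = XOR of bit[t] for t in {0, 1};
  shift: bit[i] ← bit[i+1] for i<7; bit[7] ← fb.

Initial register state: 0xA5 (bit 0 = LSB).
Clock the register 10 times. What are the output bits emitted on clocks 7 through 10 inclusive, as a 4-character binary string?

0111

reg_0 = 0xA5
clock 1: out=1, reg = 0xD2
clock 2: out=0, reg = 0xE9
clock 3: out=1, reg = 0xF4
clock 4: out=0, reg = 0x7A
clock 5: out=0, reg = 0xBD
clock 6: out=1, reg = 0xDE
clock 7: out=0, reg = 0xEF
clock 8: out=1, reg = 0x77
clock 9: out=1, reg = 0x3B
clock 10: out=1, reg = 0x1D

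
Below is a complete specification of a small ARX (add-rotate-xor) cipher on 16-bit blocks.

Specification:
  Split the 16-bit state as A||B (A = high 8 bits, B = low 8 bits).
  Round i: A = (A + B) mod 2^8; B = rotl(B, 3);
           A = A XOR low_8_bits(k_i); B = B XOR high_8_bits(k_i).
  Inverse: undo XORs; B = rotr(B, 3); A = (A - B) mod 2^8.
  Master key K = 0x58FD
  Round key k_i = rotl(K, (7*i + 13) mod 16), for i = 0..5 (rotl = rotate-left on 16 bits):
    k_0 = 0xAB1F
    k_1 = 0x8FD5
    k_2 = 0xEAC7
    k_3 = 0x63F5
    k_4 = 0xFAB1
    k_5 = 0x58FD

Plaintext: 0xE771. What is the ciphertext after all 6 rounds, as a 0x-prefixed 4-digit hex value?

0xE16A

s_0 = plaintext = 0xE771
s_1 = Round(s_0, k_0) = 0x4720
s_2 = Round(s_1, k_1) = 0xB28E
s_3 = Round(s_2, k_2) = 0x879E
s_4 = Round(s_3, k_3) = 0xD097
s_5 = Round(s_4, k_4) = 0xD646
s_6 = Round(s_5, k_5) = 0xE16A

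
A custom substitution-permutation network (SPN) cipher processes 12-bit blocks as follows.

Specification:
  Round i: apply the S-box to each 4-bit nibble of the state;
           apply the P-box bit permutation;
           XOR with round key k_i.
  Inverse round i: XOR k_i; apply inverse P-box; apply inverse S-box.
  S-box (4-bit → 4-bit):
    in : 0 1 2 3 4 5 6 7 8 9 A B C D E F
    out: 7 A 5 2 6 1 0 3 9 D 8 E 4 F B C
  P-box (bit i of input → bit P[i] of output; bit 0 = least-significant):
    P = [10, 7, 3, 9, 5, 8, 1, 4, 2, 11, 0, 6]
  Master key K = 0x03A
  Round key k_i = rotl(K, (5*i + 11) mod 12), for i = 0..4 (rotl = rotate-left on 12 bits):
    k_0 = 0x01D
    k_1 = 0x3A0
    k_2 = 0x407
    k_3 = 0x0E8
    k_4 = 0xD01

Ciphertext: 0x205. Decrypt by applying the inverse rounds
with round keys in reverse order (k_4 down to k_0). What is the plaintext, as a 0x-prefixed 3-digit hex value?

s_0 = ciphertext = 0x205
s_1 = InvRound(s_0, k_4) = 0x738
s_2 = InvRound(s_1, k_3) = 0xA1E
s_3 = InvRound(s_2, k_2) = 0x4A9
s_4 = InvRound(s_3, k_1) = 0xC39
s_5 = InvRound(s_4, k_0) = 0x755

0x755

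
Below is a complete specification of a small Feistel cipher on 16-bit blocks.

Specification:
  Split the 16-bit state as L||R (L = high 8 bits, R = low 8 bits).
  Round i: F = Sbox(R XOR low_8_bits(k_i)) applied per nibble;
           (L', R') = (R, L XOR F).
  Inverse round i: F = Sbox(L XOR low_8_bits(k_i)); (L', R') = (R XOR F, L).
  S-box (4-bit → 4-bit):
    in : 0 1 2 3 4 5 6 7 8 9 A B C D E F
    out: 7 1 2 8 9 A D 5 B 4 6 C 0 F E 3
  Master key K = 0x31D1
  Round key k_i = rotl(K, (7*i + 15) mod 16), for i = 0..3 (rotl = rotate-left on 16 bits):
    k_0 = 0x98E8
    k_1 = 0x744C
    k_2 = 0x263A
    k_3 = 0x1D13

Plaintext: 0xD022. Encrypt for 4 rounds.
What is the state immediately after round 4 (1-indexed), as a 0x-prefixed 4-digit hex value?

s_0 = plaintext = 0xD022
s_1 = Round(s_0, k_0) = 0x22D6
s_2 = Round(s_1, k_1) = 0xD664
s_3 = Round(s_2, k_2) = 0x6478
s_4 = Round(s_3, k_3) = 0x78B8

0x78B8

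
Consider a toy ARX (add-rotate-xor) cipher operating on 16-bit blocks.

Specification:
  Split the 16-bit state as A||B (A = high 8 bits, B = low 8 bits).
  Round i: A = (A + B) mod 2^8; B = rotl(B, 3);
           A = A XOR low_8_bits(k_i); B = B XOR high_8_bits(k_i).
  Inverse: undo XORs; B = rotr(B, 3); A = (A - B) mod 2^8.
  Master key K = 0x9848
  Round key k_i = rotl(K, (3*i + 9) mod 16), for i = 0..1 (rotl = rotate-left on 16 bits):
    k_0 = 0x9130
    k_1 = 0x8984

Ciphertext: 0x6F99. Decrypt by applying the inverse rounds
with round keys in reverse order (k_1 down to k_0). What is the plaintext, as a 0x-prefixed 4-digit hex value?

0x6772

s_0 = ciphertext = 0x6F99
s_1 = InvRound(s_0, k_1) = 0xE902
s_2 = InvRound(s_1, k_0) = 0x6772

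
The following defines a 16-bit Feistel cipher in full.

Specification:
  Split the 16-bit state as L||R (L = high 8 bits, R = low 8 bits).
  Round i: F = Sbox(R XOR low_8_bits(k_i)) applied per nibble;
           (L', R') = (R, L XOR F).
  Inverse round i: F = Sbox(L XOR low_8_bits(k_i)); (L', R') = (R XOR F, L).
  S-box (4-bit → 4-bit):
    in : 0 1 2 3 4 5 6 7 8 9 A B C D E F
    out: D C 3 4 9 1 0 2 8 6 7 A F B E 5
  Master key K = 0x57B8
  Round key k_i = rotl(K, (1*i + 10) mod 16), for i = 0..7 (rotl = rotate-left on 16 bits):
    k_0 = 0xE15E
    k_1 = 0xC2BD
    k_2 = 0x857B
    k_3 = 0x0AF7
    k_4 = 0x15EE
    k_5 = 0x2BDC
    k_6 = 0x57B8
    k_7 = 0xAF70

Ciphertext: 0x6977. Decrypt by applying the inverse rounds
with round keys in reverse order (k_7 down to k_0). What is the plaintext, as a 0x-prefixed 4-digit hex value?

s_0 = ciphertext = 0x6977
s_1 = InvRound(s_0, k_7) = 0xB169
s_2 = InvRound(s_1, k_6) = 0xBFB1
s_3 = InvRound(s_2, k_5) = 0xB5BF
s_4 = InvRound(s_3, k_4) = 0xA5B5
s_5 = InvRound(s_4, k_3) = 0xA6A5
s_6 = InvRound(s_5, k_2) = 0x1EA6
s_7 = InvRound(s_6, k_1) = 0xD21E
s_8 = InvRound(s_7, k_0) = 0x91D2

0x91D2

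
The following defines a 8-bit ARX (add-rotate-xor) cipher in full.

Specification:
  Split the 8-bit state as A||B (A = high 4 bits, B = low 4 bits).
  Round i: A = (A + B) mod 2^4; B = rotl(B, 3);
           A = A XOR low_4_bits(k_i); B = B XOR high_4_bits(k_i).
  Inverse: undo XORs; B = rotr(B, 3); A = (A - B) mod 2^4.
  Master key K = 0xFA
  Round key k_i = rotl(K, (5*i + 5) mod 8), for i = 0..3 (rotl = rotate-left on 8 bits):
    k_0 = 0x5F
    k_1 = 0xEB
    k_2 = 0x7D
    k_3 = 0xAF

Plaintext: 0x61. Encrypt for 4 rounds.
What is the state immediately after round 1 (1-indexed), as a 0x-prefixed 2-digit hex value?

s_0 = plaintext = 0x61
s_1 = Round(s_0, k_0) = 0x8D
s_2 = Round(s_1, k_1) = 0xE0
s_3 = Round(s_2, k_2) = 0x37
s_4 = Round(s_3, k_3) = 0x51

0x8D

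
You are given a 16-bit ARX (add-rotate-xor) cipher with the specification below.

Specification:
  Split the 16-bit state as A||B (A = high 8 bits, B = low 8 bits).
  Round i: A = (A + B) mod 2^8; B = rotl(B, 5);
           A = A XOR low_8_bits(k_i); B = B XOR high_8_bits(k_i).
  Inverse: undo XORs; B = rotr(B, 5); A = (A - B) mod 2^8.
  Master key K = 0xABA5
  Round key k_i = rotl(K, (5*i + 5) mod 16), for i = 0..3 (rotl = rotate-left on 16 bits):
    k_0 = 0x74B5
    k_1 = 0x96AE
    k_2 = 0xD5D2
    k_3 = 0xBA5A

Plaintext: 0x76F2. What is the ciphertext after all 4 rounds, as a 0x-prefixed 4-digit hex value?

0x074F

s_0 = plaintext = 0x76F2
s_1 = Round(s_0, k_0) = 0xDD2A
s_2 = Round(s_1, k_1) = 0xA9D3
s_3 = Round(s_2, k_2) = 0xAEAF
s_4 = Round(s_3, k_3) = 0x074F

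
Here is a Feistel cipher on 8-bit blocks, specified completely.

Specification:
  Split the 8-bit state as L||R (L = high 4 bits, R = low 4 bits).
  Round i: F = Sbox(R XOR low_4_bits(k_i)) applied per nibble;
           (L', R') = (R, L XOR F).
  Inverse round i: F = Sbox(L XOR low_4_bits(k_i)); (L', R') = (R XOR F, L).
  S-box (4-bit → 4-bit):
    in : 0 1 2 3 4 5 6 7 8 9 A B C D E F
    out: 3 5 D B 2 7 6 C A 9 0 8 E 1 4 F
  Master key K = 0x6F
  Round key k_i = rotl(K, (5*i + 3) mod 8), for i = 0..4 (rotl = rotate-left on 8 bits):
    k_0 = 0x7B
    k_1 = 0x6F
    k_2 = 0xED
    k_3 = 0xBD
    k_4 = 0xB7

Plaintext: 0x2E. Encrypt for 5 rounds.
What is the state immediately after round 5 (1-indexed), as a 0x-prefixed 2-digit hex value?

s_0 = plaintext = 0x2E
s_1 = Round(s_0, k_0) = 0xE5
s_2 = Round(s_1, k_1) = 0x5E
s_3 = Round(s_2, k_2) = 0xEE
s_4 = Round(s_3, k_3) = 0xE5
s_5 = Round(s_4, k_4) = 0x53

0x53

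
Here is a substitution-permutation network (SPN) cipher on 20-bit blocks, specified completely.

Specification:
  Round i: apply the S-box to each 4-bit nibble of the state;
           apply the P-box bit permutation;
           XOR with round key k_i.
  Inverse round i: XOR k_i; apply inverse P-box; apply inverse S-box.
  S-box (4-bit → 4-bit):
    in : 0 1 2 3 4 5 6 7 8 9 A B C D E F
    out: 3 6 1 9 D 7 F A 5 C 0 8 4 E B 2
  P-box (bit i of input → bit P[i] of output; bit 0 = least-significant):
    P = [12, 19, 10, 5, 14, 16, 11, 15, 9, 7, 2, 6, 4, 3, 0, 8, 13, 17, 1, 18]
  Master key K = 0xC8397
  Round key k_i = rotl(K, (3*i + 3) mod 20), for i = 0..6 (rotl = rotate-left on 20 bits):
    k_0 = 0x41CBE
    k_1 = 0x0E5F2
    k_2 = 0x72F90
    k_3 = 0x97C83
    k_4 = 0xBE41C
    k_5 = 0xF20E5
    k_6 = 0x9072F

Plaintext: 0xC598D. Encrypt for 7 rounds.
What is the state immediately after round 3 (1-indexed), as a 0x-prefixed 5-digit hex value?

s_0 = plaintext = 0xC598D
s_1 = Round(s_0, k_0) = 0xC50C1
s_2 = Round(s_1, k_1) = 0x8EB69
s_3 = Round(s_2, k_2) = 0x6C2EA
s_4 = Round(s_3, k_3) = 0xE9E80
s_5 = Round(s_4, k_4) = 0x59FDD
s_6 = Round(s_5, k_5) = 0x48D46
s_7 = Round(s_6, k_6) = 0x5FBD8

0x6C2EA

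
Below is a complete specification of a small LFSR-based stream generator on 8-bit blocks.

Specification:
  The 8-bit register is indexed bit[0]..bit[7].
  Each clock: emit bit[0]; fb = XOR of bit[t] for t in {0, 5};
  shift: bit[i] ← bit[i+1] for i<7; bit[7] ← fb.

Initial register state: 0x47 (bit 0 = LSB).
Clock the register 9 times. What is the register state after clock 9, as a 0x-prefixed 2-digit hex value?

reg_0 = 0x47
clock 1: out=1, reg = 0xA3
clock 2: out=1, reg = 0x51
clock 3: out=1, reg = 0xA8
clock 4: out=0, reg = 0xD4
clock 5: out=0, reg = 0x6A
clock 6: out=0, reg = 0xB5
clock 7: out=1, reg = 0x5A
clock 8: out=0, reg = 0x2D
clock 9: out=1, reg = 0x16

0x16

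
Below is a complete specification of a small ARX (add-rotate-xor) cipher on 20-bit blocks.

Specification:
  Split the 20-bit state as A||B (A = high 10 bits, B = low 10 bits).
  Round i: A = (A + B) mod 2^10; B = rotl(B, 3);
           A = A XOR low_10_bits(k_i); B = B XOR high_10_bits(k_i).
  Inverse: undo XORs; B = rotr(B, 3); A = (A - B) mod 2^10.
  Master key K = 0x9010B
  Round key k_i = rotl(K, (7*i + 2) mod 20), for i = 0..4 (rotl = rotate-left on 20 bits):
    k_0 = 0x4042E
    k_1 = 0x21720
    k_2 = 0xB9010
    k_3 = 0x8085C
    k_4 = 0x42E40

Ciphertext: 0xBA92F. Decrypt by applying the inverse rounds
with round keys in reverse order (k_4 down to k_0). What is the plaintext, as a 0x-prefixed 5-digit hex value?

0x97F3A

s_0 = ciphertext = 0xBA92F
s_1 = InvRound(s_0, k_4) = 0xA9A04
s_2 = InvRound(s_1, k_3) = 0xFEB00
s_3 = InvRound(s_2, k_2) = 0x6BA3C
s_4 = InvRound(s_3, k_1) = 0x6DCD7
s_5 = InvRound(s_4, k_0) = 0x97F3A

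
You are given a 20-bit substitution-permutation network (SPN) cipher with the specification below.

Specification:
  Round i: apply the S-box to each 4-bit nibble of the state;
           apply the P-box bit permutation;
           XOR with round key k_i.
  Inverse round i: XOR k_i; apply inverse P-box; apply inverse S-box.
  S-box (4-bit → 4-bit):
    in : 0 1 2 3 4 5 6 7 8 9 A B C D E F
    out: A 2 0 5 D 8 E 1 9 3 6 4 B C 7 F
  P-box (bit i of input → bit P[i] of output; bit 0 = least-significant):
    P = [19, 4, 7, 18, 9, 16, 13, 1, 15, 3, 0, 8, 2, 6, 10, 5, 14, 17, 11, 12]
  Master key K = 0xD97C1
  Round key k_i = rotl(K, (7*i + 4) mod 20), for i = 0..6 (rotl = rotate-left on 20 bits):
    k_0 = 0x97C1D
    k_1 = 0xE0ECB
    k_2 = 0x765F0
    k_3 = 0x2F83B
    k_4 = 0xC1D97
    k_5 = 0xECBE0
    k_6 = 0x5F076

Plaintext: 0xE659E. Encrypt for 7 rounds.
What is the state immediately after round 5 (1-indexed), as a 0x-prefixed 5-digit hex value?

s_0 = plaintext = 0xE659E
s_1 = Round(s_0, k_0) = 0x233ED
s_2 = Round(s_1, k_1) = 0xBA84E
s_3 = Round(s_2, k_2) = 0xFCA22
s_4 = Round(s_3, k_3) = 0x0A056
s_5 = Round(s_4, k_4) = 0xA084D
s_6 = Round(s_5, k_5) = 0x86002
s_7 = Round(s_6, k_6) = 0x4A51C

0xA084D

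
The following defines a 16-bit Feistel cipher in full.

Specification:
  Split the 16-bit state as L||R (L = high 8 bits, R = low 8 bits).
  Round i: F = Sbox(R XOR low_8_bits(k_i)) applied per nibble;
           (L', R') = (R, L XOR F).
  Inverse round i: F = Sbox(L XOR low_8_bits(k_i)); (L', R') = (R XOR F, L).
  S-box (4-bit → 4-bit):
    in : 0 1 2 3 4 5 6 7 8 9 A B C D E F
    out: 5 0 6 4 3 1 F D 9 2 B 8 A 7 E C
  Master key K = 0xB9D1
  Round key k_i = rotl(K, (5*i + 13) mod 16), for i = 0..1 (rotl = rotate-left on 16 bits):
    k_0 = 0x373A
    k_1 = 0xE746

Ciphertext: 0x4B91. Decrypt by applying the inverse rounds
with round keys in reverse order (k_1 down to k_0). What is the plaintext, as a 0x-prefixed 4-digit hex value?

s_0 = ciphertext = 0x4B91
s_1 = InvRound(s_0, k_1) = 0xC64B
s_2 = InvRound(s_1, k_0) = 0x81C6

0x81C6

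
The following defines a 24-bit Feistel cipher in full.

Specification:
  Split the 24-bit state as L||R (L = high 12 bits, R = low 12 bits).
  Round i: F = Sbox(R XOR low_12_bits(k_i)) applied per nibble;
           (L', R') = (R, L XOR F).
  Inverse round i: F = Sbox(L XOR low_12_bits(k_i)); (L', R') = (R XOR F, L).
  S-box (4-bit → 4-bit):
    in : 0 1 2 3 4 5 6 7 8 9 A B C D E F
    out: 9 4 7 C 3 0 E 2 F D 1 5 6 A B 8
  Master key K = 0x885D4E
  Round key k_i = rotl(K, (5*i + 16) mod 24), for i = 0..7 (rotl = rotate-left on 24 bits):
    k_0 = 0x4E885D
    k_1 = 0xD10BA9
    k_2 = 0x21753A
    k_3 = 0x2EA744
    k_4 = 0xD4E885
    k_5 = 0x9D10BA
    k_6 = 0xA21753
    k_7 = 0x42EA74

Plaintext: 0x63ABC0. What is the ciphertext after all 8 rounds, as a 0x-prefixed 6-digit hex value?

s_0 = plaintext = 0x63ABC0
s_1 = Round(s_0, k_0) = 0xBC0AE0
s_2 = Round(s_1, k_1) = 0xAE0FFD
s_3 = Round(s_2, k_2) = 0xFFDB82
s_4 = Round(s_3, k_3) = 0xB82993
s_5 = Round(s_4, k_4) = 0x993FCC
s_6 = Round(s_5, k_5) = 0xFCC1BD
s_7 = Round(s_6, k_6) = 0x1BD177
s_8 = Round(s_7, k_7) = 0x177421

0x177421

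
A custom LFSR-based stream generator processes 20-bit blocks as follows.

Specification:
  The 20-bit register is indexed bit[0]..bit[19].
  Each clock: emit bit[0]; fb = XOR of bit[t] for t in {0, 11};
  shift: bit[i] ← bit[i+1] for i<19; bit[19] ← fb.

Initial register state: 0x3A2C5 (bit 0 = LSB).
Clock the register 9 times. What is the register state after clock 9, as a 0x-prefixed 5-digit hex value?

reg_0 = 0x3A2C5
clock 1: out=1, reg = 0x9D162
clock 2: out=0, reg = 0x4E8B1
clock 3: out=1, reg = 0x27458
clock 4: out=0, reg = 0x13A2C
clock 5: out=0, reg = 0x89D16
clock 6: out=0, reg = 0xC4E8B
clock 7: out=1, reg = 0x62745
clock 8: out=1, reg = 0xB13A2
clock 9: out=0, reg = 0x589D1

0x589D1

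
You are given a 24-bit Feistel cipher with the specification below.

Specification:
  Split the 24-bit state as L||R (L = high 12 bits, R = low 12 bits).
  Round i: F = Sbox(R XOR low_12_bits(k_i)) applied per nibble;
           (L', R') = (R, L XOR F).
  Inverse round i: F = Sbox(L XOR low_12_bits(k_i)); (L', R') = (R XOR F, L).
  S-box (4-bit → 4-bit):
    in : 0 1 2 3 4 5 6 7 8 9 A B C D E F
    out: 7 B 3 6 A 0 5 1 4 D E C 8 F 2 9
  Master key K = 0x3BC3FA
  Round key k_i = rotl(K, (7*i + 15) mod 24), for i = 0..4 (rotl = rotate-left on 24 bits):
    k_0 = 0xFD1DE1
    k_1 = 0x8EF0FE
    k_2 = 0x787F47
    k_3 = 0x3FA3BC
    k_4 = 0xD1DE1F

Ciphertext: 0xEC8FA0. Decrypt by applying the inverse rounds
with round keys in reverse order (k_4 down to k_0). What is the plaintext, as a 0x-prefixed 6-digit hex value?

s_0 = ciphertext = 0xEC8FA0
s_1 = InvRound(s_0, k_4) = 0x851EC8
s_2 = InvRound(s_1, k_3) = 0x2E7851
s_3 = InvRound(s_2, k_2) = 0x7B62E7
s_4 = InvRound(s_3, k_1) = 0x3437B6
s_5 = InvRound(s_4, k_0) = 0x555343

0x555343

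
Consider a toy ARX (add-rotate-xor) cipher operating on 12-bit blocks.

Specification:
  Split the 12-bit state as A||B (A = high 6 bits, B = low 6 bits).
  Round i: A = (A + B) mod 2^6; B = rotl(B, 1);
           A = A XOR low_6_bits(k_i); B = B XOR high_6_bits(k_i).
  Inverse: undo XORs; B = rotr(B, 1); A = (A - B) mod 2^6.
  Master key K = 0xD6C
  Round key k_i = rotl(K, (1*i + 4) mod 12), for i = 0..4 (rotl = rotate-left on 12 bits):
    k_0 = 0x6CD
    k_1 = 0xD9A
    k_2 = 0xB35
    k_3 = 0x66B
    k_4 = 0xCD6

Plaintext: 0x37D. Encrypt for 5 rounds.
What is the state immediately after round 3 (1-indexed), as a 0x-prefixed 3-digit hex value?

s_0 = plaintext = 0x37D
s_1 = Round(s_0, k_0) = 0x1E0
s_2 = Round(s_1, k_1) = 0xF77
s_3 = Round(s_2, k_2) = 0x043
s_4 = Round(s_3, k_3) = 0xBDF
s_5 = Round(s_4, k_4) = 0x60D

0x043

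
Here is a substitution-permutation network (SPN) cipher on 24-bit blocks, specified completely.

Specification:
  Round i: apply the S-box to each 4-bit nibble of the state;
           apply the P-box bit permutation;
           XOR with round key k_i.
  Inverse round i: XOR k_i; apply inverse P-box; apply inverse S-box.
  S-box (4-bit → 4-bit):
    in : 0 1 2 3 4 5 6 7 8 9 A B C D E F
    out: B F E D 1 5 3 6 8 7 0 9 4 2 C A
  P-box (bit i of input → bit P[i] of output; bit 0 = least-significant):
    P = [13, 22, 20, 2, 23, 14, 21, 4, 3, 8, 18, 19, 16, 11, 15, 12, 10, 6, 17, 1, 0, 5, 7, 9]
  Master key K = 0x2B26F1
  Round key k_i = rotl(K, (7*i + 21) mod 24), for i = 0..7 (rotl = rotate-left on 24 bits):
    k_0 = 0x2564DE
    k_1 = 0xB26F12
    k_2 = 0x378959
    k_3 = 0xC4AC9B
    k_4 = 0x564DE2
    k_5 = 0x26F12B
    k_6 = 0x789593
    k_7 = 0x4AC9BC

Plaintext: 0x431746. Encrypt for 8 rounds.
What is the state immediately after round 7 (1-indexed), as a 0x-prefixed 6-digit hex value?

0xB69DDE

s_0 = plaintext = 0x431746
s_1 = Round(s_0, k_0) = 0xE2D9DD
s_2 = Round(s_1, k_1) = 0xF424D8
s_3 = Round(s_2, k_2) = 0x375775
s_4 = Round(s_3, k_3) = 0xF34F5A
s_5 = Round(s_4, k_4) = 0xFD4AC0
s_6 = Round(s_5, k_5) = 0x47D34F
s_7 = Round(s_6, k_6) = 0xB69DDE
s_8 = Round(s_7, k_7) = 0x5B06F9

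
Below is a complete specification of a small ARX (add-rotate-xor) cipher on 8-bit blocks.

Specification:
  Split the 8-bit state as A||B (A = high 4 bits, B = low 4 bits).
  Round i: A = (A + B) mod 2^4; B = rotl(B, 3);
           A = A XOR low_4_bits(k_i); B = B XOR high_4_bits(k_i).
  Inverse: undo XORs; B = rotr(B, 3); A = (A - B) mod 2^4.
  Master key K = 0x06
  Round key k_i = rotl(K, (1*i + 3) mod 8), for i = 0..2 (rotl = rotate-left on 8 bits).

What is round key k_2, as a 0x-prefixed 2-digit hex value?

K = 0x06
k_0 = rotl(K, (1*0+3) mod 8) = rotl(K, 3) = 0x30
k_1 = rotl(K, (1*1+3) mod 8) = rotl(K, 4) = 0x60
k_2 = rotl(K, (1*2+3) mod 8) = rotl(K, 5) = 0xC0

0xC0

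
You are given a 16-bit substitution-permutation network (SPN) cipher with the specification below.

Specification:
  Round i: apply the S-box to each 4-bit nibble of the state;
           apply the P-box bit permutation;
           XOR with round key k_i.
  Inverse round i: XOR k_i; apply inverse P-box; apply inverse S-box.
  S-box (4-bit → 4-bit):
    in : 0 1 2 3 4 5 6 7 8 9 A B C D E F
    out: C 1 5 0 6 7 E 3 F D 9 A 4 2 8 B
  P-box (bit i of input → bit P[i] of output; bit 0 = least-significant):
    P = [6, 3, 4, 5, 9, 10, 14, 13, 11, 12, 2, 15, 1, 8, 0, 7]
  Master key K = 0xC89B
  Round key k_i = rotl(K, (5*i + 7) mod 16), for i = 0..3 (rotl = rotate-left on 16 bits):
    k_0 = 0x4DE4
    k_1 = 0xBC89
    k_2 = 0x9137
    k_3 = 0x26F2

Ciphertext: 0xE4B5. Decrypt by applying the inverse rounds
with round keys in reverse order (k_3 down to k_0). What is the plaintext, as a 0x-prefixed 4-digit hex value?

0xA0D7

s_0 = ciphertext = 0xE4B5
s_1 = InvRound(s_0, k_3) = 0x2021
s_2 = InvRound(s_1, k_2) = 0x76EC
s_3 = InvRound(s_2, k_1) = 0xC92A
s_4 = InvRound(s_3, k_0) = 0xA0D7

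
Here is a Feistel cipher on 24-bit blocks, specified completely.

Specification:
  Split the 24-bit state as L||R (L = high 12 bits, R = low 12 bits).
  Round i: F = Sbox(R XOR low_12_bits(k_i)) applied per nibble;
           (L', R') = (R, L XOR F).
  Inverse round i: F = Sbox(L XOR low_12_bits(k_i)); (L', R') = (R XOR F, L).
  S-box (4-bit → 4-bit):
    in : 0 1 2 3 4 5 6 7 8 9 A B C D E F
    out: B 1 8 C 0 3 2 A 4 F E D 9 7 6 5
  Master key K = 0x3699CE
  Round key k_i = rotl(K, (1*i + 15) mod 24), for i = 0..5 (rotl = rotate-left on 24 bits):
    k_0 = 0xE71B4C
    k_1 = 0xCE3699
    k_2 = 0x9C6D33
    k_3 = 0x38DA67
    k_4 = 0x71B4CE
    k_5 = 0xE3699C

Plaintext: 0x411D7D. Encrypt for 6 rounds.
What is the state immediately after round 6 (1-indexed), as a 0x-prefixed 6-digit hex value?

0x7F718D

s_0 = plaintext = 0x411D7D
s_1 = Round(s_0, k_0) = 0xD7D6D0
s_2 = Round(s_1, k_1) = 0x6D0672
s_3 = Round(s_2, k_2) = 0x672BD1
s_4 = Round(s_3, k_3) = 0xBD17A0
s_5 = Round(s_4, k_4) = 0x7A07F7
s_6 = Round(s_5, k_5) = 0x7F718D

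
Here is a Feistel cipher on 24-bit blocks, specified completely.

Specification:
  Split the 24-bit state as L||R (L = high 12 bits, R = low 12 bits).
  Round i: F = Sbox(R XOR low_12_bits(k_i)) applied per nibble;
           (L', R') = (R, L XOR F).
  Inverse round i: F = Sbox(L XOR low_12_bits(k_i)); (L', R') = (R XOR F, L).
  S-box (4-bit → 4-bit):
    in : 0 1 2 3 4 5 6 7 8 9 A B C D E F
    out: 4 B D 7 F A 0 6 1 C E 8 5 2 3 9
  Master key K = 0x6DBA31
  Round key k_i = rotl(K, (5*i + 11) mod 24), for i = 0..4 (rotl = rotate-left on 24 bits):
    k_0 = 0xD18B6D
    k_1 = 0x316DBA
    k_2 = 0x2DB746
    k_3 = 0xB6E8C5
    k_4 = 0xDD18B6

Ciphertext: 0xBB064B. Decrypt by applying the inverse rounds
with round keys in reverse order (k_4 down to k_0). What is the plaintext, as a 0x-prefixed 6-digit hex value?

0x73164B

s_0 = ciphertext = 0xBB064B
s_1 = InvRound(s_0, k_4) = 0x10BBB0
s_2 = InvRound(s_1, k_3) = 0x7E310B
s_3 = InvRound(s_2, k_2) = 0x5E17E3
s_4 = InvRound(s_3, k_1) = 0x64B5E1
s_5 = InvRound(s_4, k_0) = 0x73164B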